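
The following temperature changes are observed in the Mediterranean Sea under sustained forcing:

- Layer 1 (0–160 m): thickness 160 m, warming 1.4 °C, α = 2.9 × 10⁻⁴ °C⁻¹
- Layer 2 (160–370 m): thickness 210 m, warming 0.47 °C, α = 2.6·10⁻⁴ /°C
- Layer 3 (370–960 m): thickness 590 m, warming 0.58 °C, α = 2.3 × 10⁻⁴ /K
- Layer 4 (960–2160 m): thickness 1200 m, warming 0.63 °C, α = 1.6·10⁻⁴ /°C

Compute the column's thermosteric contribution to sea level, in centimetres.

29.0 cm of thermosteric rise

Layer 1: 1.4 × 2.9×10⁻⁴ × 160 = 0.06496 m
Layer 2: 0.47 × 2.6×10⁻⁴ × 210 = 0.025662 m
590 × 0.58 × 2.3×10⁻⁴ = 0.078706 m
Layer 4: 1.6×10⁻⁴ × 0.63 × 1200 = 0.12096 m
Δh = 0.06496 + 0.025662 + 0.078706 + 0.12096 = 0.290288 m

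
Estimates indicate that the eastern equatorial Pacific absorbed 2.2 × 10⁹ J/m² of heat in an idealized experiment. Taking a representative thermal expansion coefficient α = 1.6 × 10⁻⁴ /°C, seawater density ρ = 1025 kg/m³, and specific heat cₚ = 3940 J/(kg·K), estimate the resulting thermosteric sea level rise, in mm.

87.2 mm of thermosteric rise

Δh = αQ/(ρcₚ) = 1.6×10⁻⁴ × 2.2×10⁹ / (1025 × 3940) ≈ 0.087161 m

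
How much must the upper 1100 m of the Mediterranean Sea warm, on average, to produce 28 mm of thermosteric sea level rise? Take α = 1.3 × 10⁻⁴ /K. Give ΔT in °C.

ΔT = Δh/(αH) = 0.028 / (1.3×10⁻⁴ × 1100) ≈ 0.1958 °C

about 0.20 °C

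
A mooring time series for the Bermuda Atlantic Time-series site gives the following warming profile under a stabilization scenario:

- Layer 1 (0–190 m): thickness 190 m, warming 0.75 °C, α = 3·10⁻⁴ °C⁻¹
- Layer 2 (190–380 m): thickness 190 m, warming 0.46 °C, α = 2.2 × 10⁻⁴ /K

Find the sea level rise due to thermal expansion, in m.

0–190 m: 190 × 0.75 × 3×10⁻⁴ = 0.04275 m
0.46 × 2.2×10⁻⁴ × 190 = 0.019228 m
Δh = 0.04275 + 0.019228 = 0.061978 m

0.0620 m of thermosteric rise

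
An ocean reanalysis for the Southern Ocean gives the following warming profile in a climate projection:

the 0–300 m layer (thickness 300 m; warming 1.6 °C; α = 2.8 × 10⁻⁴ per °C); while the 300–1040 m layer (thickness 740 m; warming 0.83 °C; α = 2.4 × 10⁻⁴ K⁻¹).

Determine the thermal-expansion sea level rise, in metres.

0–300 m: 1.6 × 300 × 2.8×10⁻⁴ = 0.13440 m
2.4×10⁻⁴ × 740 × 0.83 = 0.147408 m
Δh = 0.13440 + 0.147408 = 0.281808 m

Δh ≈ 0.282 m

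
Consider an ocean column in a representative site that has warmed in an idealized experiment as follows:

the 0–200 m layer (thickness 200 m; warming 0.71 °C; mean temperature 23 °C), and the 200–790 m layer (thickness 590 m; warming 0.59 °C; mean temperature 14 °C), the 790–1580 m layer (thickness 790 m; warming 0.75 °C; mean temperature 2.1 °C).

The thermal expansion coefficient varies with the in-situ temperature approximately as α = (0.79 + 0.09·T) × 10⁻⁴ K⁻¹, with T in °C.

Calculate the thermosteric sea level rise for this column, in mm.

Layer 1: α = (0.79 + 0.09×23)×10⁻⁴ = 2.86×10⁻⁴ K⁻¹
Layer 2: α = (0.79 + 0.09×14)×10⁻⁴ = 2.05×10⁻⁴ K⁻¹
Layer 3: α = (0.79 + 0.09×2.1)×10⁻⁴ = 0.979×10⁻⁴ K⁻¹
Layer 1: 0.71 × 2.86×10⁻⁴ × 200 = 0.040612 m
200–790 m: 2.05×10⁻⁴ × 590 × 0.59 = 0.0713605 m
Layer 3: 0.75 × 0.979×10⁻⁴ × 790 = 0.05800575 m
Δh = 0.040612 + 0.0713605 + 0.05800575 = 0.16997825 m

Δh = 170 mm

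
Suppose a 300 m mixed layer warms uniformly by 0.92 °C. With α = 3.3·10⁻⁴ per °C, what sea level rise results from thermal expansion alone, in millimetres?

Δh = αΔT·H = 3.3×10⁻⁴ × 0.92 × 300 = 0.09108 m

Δh = 91.1 mm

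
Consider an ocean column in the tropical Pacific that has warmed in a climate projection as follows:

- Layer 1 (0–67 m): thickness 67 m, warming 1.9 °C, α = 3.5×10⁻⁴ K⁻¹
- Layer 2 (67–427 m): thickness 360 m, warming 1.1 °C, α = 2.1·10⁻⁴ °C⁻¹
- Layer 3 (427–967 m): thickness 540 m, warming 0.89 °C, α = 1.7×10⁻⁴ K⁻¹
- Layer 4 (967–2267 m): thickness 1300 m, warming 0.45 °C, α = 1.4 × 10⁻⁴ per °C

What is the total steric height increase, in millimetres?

291 mm

Layer 1: 1.9 × 3.5×10⁻⁴ × 67 = 0.044555 m
Layer 2: 2.1×10⁻⁴ × 360 × 1.1 = 0.08316 m
427–967 m: 540 × 0.89 × 1.7×10⁻⁴ = 0.081702 m
0.45 × 1300 × 1.4×10⁻⁴ = 0.08190 m
Δh = 0.044555 + 0.08316 + 0.081702 + 0.08190 = 0.291317 m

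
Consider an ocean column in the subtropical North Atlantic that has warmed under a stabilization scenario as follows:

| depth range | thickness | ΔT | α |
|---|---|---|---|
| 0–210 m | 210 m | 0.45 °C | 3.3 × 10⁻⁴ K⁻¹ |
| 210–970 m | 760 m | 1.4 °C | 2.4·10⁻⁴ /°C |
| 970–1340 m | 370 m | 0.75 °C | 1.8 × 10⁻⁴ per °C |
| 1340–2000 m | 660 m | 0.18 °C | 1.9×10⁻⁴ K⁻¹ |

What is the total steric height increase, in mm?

359 mm of thermosteric rise

210 × 0.45 × 3.3×10⁻⁴ = 0.031185 m
210–970 m: 760 × 1.4 × 2.4×10⁻⁴ = 0.25536 m
1.8×10⁻⁴ × 0.75 × 370 = 0.04995 m
1340–2000 m: 1.9×10⁻⁴ × 660 × 0.18 = 0.022572 m
Δh = 0.031185 + 0.25536 + 0.04995 + 0.022572 = 0.359067 m ≈ 359 mm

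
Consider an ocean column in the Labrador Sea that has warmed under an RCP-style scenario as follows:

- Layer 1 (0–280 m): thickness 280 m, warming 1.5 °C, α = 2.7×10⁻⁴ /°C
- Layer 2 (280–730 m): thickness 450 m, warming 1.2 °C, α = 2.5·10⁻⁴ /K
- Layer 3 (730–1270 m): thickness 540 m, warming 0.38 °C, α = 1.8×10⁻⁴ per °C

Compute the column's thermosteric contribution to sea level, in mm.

about 290 mm

0–280 m: 280 × 1.5 × 2.7×10⁻⁴ = 0.11340 m
1.2 × 450 × 2.5×10⁻⁴ = 0.13500 m
730–1270 m: 1.8×10⁻⁴ × 540 × 0.38 = 0.036936 m
Δh = 0.11340 + 0.13500 + 0.036936 = 0.285336 m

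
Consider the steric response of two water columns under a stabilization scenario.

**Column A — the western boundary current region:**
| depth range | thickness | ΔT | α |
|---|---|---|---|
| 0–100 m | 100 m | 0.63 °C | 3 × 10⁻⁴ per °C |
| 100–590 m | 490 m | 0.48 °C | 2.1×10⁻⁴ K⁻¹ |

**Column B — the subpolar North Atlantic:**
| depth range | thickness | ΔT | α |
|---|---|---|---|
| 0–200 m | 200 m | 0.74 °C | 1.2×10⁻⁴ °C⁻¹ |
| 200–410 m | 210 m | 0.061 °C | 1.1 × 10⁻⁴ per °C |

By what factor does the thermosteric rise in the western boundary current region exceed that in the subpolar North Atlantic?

A 0.63 × 100 × 3×10⁻⁴ = 0.01890 m
A 490 × 2.1×10⁻⁴ × 0.48 = 0.049392 m
A total: 0.068292 m
B Layer 1: 200 × 0.74 × 1.2×10⁻⁴ = 0.01776 m
B Layer 2: 1.1×10⁻⁴ × 210 × 0.061 = 0.0014091 m
B total: 0.0191691 m
Ratio: 0.068292 / 0.0191691 ≈ 3.563

a factor of 3.56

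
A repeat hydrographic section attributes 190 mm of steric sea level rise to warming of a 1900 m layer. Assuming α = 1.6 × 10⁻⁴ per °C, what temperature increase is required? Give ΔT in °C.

0.625 °C

ΔT = Δh/(αH) = 0.19 / (1.6×10⁻⁴ × 1900) = 0.6250 °C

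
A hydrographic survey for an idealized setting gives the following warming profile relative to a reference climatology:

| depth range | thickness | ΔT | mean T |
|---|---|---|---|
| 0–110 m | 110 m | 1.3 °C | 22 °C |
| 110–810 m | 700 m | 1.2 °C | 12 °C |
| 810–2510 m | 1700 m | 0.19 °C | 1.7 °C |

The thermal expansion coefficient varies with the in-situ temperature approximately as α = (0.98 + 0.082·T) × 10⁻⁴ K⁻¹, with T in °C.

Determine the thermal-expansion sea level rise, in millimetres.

Layer 1: α = (0.98 + 0.082×22)×10⁻⁴ = 2.784×10⁻⁴ K⁻¹
Layer 2: α = (0.98 + 0.082×12)×10⁻⁴ = 1.964×10⁻⁴ K⁻¹
Layer 3: α = (0.98 + 0.082×1.7)×10⁻⁴ = 1.1194×10⁻⁴ K⁻¹
0–110 m: 2.784×10⁻⁴ × 110 × 1.3 = 0.0398112 m
700 × 1.964×10⁻⁴ × 1.2 = 0.164976 m
810–2510 m: 1.1194×10⁻⁴ × 1700 × 0.19 = 0.03615662 m
Δh = 0.0398112 + 0.164976 + 0.03615662 = 0.24094382 m

240 mm of thermosteric rise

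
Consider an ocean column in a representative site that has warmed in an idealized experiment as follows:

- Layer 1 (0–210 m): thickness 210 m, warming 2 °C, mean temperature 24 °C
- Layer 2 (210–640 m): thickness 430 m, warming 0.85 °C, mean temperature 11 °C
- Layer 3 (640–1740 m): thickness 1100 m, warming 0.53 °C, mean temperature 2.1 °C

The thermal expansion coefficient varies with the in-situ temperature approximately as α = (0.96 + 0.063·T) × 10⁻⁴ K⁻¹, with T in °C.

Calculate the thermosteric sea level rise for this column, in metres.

Layer 1: α = (0.96 + 0.063×24)×10⁻⁴ = 2.472×10⁻⁴ K⁻¹
Layer 2: α = (0.96 + 0.063×11)×10⁻⁴ = 1.653×10⁻⁴ K⁻¹
Layer 3: α = (0.96 + 0.063×2.1)×10⁻⁴ = 1.0923×10⁻⁴ K⁻¹
0–210 m: 210 × 2 × 2.472×10⁻⁴ = 0.103824 m
430 × 0.85 × 1.653×10⁻⁴ = 0.06041715 m
1100 × 0.53 × 1.0923×10⁻⁴ = 0.06368109 m
Δh = 0.103824 + 0.06041715 + 0.06368109 = 0.22792224 m

about 0.228 m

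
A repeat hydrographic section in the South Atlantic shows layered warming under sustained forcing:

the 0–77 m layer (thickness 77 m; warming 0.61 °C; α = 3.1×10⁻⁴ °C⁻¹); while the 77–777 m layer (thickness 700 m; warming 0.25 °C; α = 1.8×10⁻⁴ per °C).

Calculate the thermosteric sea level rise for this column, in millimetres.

Layer 1: 77 × 0.61 × 3.1×10⁻⁴ = 0.0145607 m
77–777 m: 700 × 1.8×10⁻⁴ × 0.25 = 0.03150 m
Δh = 0.0145607 + 0.03150 = 0.0460607 m

46 mm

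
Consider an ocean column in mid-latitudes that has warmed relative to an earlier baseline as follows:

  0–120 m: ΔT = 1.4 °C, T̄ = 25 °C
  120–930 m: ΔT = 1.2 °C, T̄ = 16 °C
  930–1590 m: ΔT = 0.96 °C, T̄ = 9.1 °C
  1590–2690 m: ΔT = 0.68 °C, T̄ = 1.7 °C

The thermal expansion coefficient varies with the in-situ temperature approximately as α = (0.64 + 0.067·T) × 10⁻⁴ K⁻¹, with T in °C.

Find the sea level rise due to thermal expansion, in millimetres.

Layer 1: α = (0.64 + 0.067×25)×10⁻⁴ = 2.315×10⁻⁴ K⁻¹
Layer 2: α = (0.64 + 0.067×16)×10⁻⁴ = 1.712×10⁻⁴ K⁻¹
Layer 3: α = (0.64 + 0.067×9.1)×10⁻⁴ = 1.2497×10⁻⁴ K⁻¹
Layer 4: α = (0.64 + 0.067×1.7)×10⁻⁴ = 0.7539×10⁻⁴ K⁻¹
Layer 1: 120 × 1.4 × 2.315×10⁻⁴ = 0.038892 m
810 × 1.712×10⁻⁴ × 1.2 = 0.1664064 m
660 × 0.96 × 1.2497×10⁻⁴ = 0.079180992 m
Layer 4: 0.68 × 1100 × 0.7539×10⁻⁴ = 0.05639172 m
Δh = 0.038892 + 0.1664064 + 0.079180992 + 0.05639172 = 0.340871112 m

about 341 mm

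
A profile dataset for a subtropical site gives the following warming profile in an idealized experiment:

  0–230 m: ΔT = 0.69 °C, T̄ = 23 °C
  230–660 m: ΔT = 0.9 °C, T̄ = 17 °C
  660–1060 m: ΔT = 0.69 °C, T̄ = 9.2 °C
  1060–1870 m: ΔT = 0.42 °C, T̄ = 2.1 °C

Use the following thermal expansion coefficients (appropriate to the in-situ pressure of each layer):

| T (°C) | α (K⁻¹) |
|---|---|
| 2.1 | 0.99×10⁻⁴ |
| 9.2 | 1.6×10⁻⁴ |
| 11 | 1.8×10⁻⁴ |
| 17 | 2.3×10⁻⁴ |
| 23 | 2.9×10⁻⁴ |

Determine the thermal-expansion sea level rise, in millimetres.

Layer 1 at 23 °C → α = 2.9×10⁻⁴ K⁻¹
Layer 2 at 17 °C → α = 2.3×10⁻⁴ K⁻¹
Layer 3 at 9.2 °C → α = 1.6×10⁻⁴ K⁻¹
Layer 4 at 2.1 °C → α = 0.99×10⁻⁴ K⁻¹
0–230 m: 2.9×10⁻⁴ × 230 × 0.69 = 0.046023 m
2.3×10⁻⁴ × 0.9 × 430 = 0.08901 m
660–1060 m: 0.69 × 1.6×10⁻⁴ × 400 = 0.04416 m
Layer 4: 0.99×10⁻⁴ × 0.42 × 810 = 0.0336798 m
Δh = 0.046023 + 0.08901 + 0.04416 + 0.0336798 = 0.2128728 m

about 210 mm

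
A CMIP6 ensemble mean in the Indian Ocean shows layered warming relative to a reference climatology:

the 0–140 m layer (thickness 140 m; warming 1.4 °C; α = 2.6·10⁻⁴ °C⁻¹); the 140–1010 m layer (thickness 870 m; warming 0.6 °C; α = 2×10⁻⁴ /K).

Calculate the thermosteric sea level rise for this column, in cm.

about 15.5 cm

0–140 m: 140 × 2.6×10⁻⁴ × 1.4 = 0.05096 m
870 × 2×10⁻⁴ × 0.6 = 0.10440 m
Δh = 0.05096 + 0.10440 = 0.15536 m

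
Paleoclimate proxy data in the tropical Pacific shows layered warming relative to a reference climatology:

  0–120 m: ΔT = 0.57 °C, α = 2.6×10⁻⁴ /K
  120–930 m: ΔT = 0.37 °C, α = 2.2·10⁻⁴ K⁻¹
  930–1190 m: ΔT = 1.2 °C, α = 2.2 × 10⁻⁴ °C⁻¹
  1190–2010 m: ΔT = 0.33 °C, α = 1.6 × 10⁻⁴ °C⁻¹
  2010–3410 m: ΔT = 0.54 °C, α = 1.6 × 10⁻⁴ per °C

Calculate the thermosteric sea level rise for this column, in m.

Δh = 0.317 m

120 × 0.57 × 2.6×10⁻⁴ = 0.017784 m
120–930 m: 810 × 0.37 × 2.2×10⁻⁴ = 0.065934 m
930–1190 m: 260 × 2.2×10⁻⁴ × 1.2 = 0.06864 m
1190–2010 m: 820 × 1.6×10⁻⁴ × 0.33 = 0.043296 m
1.6×10⁻⁴ × 0.54 × 1400 = 0.12096 m
Δh = 0.017784 + 0.065934 + 0.06864 + 0.043296 + 0.12096 = 0.316614 m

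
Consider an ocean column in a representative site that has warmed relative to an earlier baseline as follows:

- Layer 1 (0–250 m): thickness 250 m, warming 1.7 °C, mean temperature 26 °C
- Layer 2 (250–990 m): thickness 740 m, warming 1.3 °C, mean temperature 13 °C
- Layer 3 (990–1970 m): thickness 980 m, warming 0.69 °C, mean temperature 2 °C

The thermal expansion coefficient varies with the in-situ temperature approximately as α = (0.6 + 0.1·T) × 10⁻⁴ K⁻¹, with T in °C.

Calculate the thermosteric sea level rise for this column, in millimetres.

Δh = 370 mm

Layer 1: α = (0.6 + 0.1×26)×10⁻⁴ = 3.2×10⁻⁴ K⁻¹
Layer 2: α = (0.6 + 0.1×13)×10⁻⁴ = 1.9×10⁻⁴ K⁻¹
Layer 3: α = (0.6 + 0.1×2)×10⁻⁴ = 0.8×10⁻⁴ K⁻¹
Layer 1: 3.2×10⁻⁴ × 250 × 1.7 = 0.13600 m
1.9×10⁻⁴ × 1.3 × 740 = 0.18278 m
Layer 3: 0.8×10⁻⁴ × 0.69 × 980 = 0.054096 m
Δh = 0.13600 + 0.18278 + 0.054096 = 0.372876 m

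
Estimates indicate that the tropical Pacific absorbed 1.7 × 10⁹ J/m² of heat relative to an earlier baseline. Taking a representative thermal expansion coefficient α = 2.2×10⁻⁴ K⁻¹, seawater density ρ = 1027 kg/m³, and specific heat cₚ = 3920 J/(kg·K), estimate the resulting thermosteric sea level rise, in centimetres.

Δh = αQ/(ρcₚ) = 2.2×10⁻⁴ × 1.7×10⁹ / (1027 × 3920) ≈ 0.09290 m

about 9.29 cm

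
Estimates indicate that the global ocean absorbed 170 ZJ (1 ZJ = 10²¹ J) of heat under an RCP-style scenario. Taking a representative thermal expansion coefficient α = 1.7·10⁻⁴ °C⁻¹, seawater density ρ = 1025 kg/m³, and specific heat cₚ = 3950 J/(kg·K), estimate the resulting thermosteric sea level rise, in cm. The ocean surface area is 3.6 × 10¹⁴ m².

Per unit area: Q = 170×10²¹ / (3.6×10¹⁴) ≈ 4.722×10⁸ J/m²
Δh = αQ/(ρcₚ) = 1.7×10⁻⁴ × 4.722×10⁸ / (1025 × 3950) ≈ 0.019827 m

Δh ≈ 2.0 cm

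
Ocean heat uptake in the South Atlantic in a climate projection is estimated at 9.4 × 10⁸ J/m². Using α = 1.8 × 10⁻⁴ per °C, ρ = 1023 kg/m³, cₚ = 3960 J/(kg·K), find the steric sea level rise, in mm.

about 41.8 mm

Δh = αQ/(ρcₚ) = 1.8×10⁻⁴ × 9.4×10⁸ / (1023 × 3960) ≈ 0.041767 m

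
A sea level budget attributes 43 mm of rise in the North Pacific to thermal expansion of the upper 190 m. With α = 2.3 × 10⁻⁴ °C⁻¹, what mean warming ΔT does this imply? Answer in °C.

ΔT = Δh/(αH) = 0.043 / (2.3×10⁻⁴ × 190) ≈ 0.9840 °C

ΔT ≈ 0.98 °C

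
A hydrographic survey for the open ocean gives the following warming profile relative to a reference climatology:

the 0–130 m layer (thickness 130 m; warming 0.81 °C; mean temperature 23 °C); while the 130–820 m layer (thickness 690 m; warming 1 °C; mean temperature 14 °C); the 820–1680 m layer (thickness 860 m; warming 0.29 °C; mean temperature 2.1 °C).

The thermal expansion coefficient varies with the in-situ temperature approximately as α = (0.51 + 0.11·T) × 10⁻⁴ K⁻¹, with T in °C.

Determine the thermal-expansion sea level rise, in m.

about 0.192 m

Layer 1: α = (0.51 + 0.11×23)×10⁻⁴ = 3.04×10⁻⁴ K⁻¹
Layer 2: α = (0.51 + 0.11×14)×10⁻⁴ = 2.05×10⁻⁴ K⁻¹
Layer 3: α = (0.51 + 0.11×2.1)×10⁻⁴ = 0.741×10⁻⁴ K⁻¹
Layer 1: 0.81 × 3.04×10⁻⁴ × 130 = 0.0320112 m
130–820 m: 2.05×10⁻⁴ × 690 × 1 = 0.14145 m
860 × 0.741×10⁻⁴ × 0.29 = 0.01848054 m
Δh = 0.0320112 + 0.14145 + 0.01848054 = 0.19194174 m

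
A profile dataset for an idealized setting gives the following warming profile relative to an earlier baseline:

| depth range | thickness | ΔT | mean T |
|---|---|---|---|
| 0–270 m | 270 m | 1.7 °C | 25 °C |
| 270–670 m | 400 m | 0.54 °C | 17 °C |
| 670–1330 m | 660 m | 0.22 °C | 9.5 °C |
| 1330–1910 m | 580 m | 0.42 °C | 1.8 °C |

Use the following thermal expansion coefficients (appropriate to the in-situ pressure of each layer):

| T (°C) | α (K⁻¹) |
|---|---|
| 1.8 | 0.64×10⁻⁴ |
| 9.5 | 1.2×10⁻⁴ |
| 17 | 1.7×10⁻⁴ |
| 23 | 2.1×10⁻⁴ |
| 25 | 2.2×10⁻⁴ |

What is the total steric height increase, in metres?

0.171 m of thermosteric rise

Layer 1 at 25 °C → α = 2.2×10⁻⁴ K⁻¹
Layer 2 at 17 °C → α = 1.7×10⁻⁴ K⁻¹
Layer 3 at 9.5 °C → α = 1.2×10⁻⁴ K⁻¹
Layer 4 at 1.8 °C → α = 0.64×10⁻⁴ K⁻¹
0–270 m: 1.7 × 270 × 2.2×10⁻⁴ = 0.10098 m
270–670 m: 400 × 1.7×10⁻⁴ × 0.54 = 0.03672 m
670–1330 m: 1.2×10⁻⁴ × 660 × 0.22 = 0.017424 m
1330–1910 m: 0.42 × 0.64×10⁻⁴ × 580 = 0.0155904 m
Δh = 0.10098 + 0.03672 + 0.017424 + 0.0155904 = 0.1707144 m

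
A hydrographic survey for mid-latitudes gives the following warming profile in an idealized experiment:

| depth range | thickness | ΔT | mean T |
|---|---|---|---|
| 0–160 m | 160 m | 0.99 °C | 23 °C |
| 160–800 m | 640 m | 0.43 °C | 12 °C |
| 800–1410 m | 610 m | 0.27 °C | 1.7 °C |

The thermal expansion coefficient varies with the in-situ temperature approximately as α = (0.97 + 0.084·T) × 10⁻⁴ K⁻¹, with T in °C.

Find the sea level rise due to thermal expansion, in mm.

Δh ≈ 119 mm

Layer 1: α = (0.97 + 0.084×23)×10⁻⁴ = 2.902×10⁻⁴ K⁻¹
Layer 2: α = (0.97 + 0.084×12)×10⁻⁴ = 1.978×10⁻⁴ K⁻¹
Layer 3: α = (0.97 + 0.084×1.7)×10⁻⁴ = 1.1128×10⁻⁴ K⁻¹
0–160 m: 2.902×10⁻⁴ × 160 × 0.99 = 0.04596768 m
0.43 × 1.978×10⁻⁴ × 640 = 0.05443456 m
800–1410 m: 1.1128×10⁻⁴ × 0.27 × 610 = 0.018327816 m
Δh = 0.04596768 + 0.05443456 + 0.018327816 = 0.118730056 m ≈ 119 mm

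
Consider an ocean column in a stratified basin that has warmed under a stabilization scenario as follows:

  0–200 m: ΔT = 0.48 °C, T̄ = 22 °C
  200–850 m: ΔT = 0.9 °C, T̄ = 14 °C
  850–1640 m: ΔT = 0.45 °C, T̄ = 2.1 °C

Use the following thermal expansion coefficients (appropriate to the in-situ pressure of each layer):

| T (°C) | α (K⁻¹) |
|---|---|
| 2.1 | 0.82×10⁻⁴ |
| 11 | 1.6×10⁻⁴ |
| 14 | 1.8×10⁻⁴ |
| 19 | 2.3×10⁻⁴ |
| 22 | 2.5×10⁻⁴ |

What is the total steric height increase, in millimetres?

Layer 1 at 22 °C → α = 2.5×10⁻⁴ K⁻¹
Layer 2 at 14 °C → α = 1.8×10⁻⁴ K⁻¹
Layer 3 at 2.1 °C → α = 0.82×10⁻⁴ K⁻¹
0–200 m: 200 × 0.48 × 2.5×10⁻⁴ = 0.02400 m
200–850 m: 1.8×10⁻⁴ × 650 × 0.9 = 0.10530 m
850–1640 m: 790 × 0.45 × 0.82×10⁻⁴ = 0.029151 m
Δh = 0.02400 + 0.10530 + 0.029151 = 0.158451 m ≈ 158 mm

Δh ≈ 158 mm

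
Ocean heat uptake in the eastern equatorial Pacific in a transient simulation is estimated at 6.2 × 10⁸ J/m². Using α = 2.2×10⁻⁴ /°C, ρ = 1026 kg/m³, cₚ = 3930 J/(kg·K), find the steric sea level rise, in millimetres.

33.8 mm of thermosteric rise

Δh = αQ/(ρcₚ) = 2.2×10⁻⁴ × 6.2×10⁸ / (1026 × 3930) ≈ 0.033828 m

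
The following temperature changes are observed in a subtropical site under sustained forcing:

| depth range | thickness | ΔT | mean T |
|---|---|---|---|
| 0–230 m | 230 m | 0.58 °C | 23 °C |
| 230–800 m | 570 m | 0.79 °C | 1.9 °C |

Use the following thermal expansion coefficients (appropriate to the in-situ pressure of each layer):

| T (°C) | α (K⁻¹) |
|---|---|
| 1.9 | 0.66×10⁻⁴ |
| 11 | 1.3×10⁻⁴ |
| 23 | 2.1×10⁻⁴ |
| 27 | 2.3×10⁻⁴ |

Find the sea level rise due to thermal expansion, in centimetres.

Δh ≈ 5.77 cm

Layer 1 at 23 °C → α = 2.1×10⁻⁴ K⁻¹
Layer 2 at 1.9 °C → α = 0.66×10⁻⁴ K⁻¹
2.1×10⁻⁴ × 0.58 × 230 = 0.028014 m
Layer 2: 570 × 0.66×10⁻⁴ × 0.79 = 0.0297198 m
Δh = 0.028014 + 0.0297198 = 0.0577338 m ≈ 5.77 cm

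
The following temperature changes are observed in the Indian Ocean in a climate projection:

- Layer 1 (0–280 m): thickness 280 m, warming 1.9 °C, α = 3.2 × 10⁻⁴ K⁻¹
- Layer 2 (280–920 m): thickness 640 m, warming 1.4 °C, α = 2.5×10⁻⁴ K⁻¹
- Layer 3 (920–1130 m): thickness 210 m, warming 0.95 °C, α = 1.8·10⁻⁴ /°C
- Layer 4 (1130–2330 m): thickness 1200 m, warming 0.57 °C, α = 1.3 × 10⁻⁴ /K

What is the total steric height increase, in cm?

52 cm

Layer 1: 280 × 1.9 × 3.2×10⁻⁴ = 0.17024 m
Layer 2: 2.5×10⁻⁴ × 640 × 1.4 = 0.22400 m
920–1130 m: 210 × 1.8×10⁻⁴ × 0.95 = 0.03591 m
1130–2330 m: 1200 × 1.3×10⁻⁴ × 0.57 = 0.08892 m
Δh = 0.17024 + 0.22400 + 0.03591 + 0.08892 = 0.51907 m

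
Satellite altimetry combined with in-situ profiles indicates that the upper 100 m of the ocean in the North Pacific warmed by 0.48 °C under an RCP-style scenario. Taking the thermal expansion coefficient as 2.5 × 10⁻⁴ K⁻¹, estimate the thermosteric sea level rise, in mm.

Δh = αΔT·H = 2.5×10⁻⁴ × 0.48 × 100 = 0.01200 m

12.0 mm of thermosteric rise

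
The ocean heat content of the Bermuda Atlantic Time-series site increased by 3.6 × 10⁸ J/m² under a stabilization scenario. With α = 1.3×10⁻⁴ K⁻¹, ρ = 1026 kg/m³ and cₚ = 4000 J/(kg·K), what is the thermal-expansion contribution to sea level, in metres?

Δh = αQ/(ρcₚ) = 1.3×10⁻⁴ × 3.6×10⁸ / (1026 × 4000) ≈ 0.011404 m

about 0.0114 m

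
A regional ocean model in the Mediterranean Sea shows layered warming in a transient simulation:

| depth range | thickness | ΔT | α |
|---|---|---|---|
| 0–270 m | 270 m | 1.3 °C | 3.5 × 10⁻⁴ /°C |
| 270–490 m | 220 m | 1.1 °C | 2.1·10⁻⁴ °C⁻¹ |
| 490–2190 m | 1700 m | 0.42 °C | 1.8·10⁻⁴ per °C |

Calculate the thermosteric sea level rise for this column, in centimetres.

30 cm

0–270 m: 3.5×10⁻⁴ × 270 × 1.3 = 0.12285 m
270–490 m: 220 × 1.1 × 2.1×10⁻⁴ = 0.05082 m
Layer 3: 1700 × 0.42 × 1.8×10⁻⁴ = 0.12852 m
Δh = 0.12285 + 0.05082 + 0.12852 = 0.30219 m ≈ 30 cm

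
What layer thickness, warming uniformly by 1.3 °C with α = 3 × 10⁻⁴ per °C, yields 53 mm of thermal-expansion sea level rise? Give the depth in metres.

H ≈ 136 m

H = Δh/(αΔT) = 0.053 / (3×10⁻⁴ × 1.3) ≈ 135.9 m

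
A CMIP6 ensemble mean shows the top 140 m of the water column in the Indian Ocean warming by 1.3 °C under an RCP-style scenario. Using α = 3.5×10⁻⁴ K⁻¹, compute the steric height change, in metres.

0.0637 m

Δh = αΔT·H = 3.5×10⁻⁴ × 1.3 × 140 = 0.06370 m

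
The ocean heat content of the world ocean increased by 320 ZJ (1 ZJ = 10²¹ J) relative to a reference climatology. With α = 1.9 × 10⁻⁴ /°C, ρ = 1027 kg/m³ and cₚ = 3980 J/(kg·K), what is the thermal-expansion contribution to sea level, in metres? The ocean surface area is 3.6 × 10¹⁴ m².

Per unit area: Q = 320×10²¹ / (3.6×10¹⁴) ≈ 8.889×10⁸ J/m²
Δh = αQ/(ρcₚ) = 1.9×10⁻⁴ × 8.889×10⁸ / (1027 × 3980) ≈ 0.041319 m

about 0.041 m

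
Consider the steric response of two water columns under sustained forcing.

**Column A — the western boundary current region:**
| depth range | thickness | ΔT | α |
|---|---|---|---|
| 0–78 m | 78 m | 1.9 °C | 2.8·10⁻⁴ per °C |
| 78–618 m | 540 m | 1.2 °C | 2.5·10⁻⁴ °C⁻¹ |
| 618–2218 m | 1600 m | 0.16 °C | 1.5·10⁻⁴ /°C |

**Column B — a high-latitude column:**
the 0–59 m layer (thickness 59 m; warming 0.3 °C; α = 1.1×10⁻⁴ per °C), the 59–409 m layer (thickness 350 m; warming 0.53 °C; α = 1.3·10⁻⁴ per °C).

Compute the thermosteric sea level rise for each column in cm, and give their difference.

A 2.8×10⁻⁴ × 78 × 1.9 = 0.041496 m
A 2.5×10⁻⁴ × 540 × 1.2 = 0.16200 m
A 618–2218 m: 1.5×10⁻⁴ × 1600 × 0.16 = 0.03840 m
A total: 0.241896 m
B 59 × 0.3 × 1.1×10⁻⁴ = 0.001947 m
B 350 × 1.3×10⁻⁴ × 0.53 = 0.024115 m
B total: 0.026062 m
Difference: 0.241896 − 0.026062 = 0.215834 m

A: 24 cm; B: 2.6 cm; difference 22 cm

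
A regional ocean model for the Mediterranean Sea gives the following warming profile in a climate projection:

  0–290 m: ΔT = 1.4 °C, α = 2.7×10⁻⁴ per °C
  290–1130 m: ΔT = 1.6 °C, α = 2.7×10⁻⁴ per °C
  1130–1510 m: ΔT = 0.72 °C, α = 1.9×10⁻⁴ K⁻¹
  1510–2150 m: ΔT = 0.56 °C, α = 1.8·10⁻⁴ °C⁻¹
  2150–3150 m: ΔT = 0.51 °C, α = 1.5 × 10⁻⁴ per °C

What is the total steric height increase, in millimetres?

Δh = 665 mm

Layer 1: 2.7×10⁻⁴ × 290 × 1.4 = 0.10962 m
Layer 2: 840 × 2.7×10⁻⁴ × 1.6 = 0.36288 m
380 × 0.72 × 1.9×10⁻⁴ = 0.051984 m
1510–2150 m: 1.8×10⁻⁴ × 0.56 × 640 = 0.064512 m
2150–3150 m: 1.5×10⁻⁴ × 1000 × 0.51 = 0.07650 m
Δh = 0.10962 + 0.36288 + 0.051984 + 0.064512 + 0.07650 = 0.665496 m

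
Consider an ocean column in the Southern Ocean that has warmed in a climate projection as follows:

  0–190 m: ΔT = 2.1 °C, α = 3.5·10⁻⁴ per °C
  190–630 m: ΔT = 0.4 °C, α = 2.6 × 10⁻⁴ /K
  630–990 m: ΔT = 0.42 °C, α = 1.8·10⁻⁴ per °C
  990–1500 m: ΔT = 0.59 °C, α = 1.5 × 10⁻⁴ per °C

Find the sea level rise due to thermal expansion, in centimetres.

3.5×10⁻⁴ × 190 × 2.1 = 0.13965 m
190–630 m: 2.6×10⁻⁴ × 440 × 0.4 = 0.04576 m
0.42 × 1.8×10⁻⁴ × 360 = 0.027216 m
510 × 0.59 × 1.5×10⁻⁴ = 0.045135 m
Δh = 0.13965 + 0.04576 + 0.027216 + 0.045135 = 0.257761 m ≈ 25.8 cm

about 25.8 cm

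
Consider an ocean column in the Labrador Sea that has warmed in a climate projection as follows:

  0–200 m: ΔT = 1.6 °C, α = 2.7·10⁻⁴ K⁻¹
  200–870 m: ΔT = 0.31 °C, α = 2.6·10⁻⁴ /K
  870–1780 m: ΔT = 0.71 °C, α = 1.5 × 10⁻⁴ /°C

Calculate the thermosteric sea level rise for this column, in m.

Δh ≈ 0.24 m

2.7×10⁻⁴ × 1.6 × 200 = 0.08640 m
200–870 m: 0.31 × 670 × 2.6×10⁻⁴ = 0.054002 m
870–1780 m: 1.5×10⁻⁴ × 0.71 × 910 = 0.096915 m
Δh = 0.08640 + 0.054002 + 0.096915 = 0.237317 m ≈ 0.24 m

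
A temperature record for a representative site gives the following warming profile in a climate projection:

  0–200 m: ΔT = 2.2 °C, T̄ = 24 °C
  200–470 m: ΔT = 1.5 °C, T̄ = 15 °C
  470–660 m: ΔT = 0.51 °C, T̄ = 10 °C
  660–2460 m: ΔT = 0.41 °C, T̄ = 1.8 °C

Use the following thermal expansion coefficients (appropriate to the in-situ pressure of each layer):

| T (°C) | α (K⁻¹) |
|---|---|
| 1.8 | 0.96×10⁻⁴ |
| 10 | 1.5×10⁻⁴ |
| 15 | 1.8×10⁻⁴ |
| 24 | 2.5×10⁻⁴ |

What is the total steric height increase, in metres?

Layer 1 at 24 °C → α = 2.5×10⁻⁴ K⁻¹
Layer 2 at 15 °C → α = 1.8×10⁻⁴ K⁻¹
Layer 3 at 10 °C → α = 1.5×10⁻⁴ K⁻¹
Layer 4 at 1.8 °C → α = 0.96×10⁻⁴ K⁻¹
0–200 m: 2.2 × 200 × 2.5×10⁻⁴ = 0.11000 m
270 × 1.8×10⁻⁴ × 1.5 = 0.07290 m
190 × 0.51 × 1.5×10⁻⁴ = 0.014535 m
660–2460 m: 0.96×10⁻⁴ × 1800 × 0.41 = 0.070848 m
Δh = 0.11000 + 0.07290 + 0.014535 + 0.070848 = 0.268283 m

0.268 m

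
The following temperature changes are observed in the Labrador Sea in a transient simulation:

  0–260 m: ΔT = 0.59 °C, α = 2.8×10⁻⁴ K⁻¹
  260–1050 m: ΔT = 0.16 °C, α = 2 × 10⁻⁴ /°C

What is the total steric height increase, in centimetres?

6.82 cm of thermosteric rise

2.8×10⁻⁴ × 260 × 0.59 = 0.042952 m
790 × 2×10⁻⁴ × 0.16 = 0.02528 m
Δh = 0.042952 + 0.02528 = 0.068232 m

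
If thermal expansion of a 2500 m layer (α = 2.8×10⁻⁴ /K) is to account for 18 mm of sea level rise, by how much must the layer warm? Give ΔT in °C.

0.026 °C

ΔT = Δh/(αH) = 0.018 / (2.8×10⁻⁴ × 2500) ≈ 0.02571 °C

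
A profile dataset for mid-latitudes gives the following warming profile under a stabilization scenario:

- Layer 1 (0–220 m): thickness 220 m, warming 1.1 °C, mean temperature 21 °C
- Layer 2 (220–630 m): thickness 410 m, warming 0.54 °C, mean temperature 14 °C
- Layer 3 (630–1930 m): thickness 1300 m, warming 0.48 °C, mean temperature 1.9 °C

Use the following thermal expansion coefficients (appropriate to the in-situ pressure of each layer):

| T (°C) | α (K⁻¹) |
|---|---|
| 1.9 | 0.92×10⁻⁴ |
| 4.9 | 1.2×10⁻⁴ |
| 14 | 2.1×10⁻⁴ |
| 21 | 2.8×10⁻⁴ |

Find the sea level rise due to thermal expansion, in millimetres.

Layer 1 at 21 °C → α = 2.8×10⁻⁴ K⁻¹
Layer 2 at 14 °C → α = 2.1×10⁻⁴ K⁻¹
Layer 3 at 1.9 °C → α = 0.92×10⁻⁴ K⁻¹
2.8×10⁻⁴ × 220 × 1.1 = 0.06776 m
220–630 m: 410 × 2.1×10⁻⁴ × 0.54 = 0.046494 m
1300 × 0.92×10⁻⁴ × 0.48 = 0.057408 m
Δh = 0.06776 + 0.046494 + 0.057408 = 0.171662 m ≈ 172 mm

about 172 mm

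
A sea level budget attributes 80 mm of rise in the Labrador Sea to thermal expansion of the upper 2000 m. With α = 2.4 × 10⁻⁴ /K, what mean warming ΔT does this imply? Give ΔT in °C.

ΔT = Δh/(αH) = 0.08 / (2.4×10⁻⁴ × 2000) ≈ 0.1667 °C

0.167 °C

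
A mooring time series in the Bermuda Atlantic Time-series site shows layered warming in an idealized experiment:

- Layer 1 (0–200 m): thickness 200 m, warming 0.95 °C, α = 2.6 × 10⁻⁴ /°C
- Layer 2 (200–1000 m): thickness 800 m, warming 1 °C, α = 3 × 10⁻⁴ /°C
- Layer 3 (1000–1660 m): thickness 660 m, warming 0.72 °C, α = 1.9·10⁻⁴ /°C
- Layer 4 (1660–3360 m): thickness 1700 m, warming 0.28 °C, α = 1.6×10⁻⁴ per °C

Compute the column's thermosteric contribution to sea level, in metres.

Δh = 0.456 m

200 × 2.6×10⁻⁴ × 0.95 = 0.04940 m
3×10⁻⁴ × 800 × 1 = 0.24000 m
Layer 3: 1.9×10⁻⁴ × 0.72 × 660 = 0.090288 m
0.28 × 1.6×10⁻⁴ × 1700 = 0.07616 m
Δh = 0.04940 + 0.24000 + 0.090288 + 0.07616 = 0.455848 m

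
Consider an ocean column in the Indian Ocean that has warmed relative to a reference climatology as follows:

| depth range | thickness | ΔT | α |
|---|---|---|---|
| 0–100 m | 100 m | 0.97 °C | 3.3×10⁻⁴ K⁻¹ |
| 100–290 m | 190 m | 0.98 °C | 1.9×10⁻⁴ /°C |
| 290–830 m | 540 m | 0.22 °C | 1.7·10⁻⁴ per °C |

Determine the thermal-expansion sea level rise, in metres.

Layer 1: 3.3×10⁻⁴ × 100 × 0.97 = 0.03201 m
1.9×10⁻⁴ × 190 × 0.98 = 0.035378 m
0.22 × 540 × 1.7×10⁻⁴ = 0.020196 m
Δh = 0.03201 + 0.035378 + 0.020196 = 0.087584 m

about 0.0876 m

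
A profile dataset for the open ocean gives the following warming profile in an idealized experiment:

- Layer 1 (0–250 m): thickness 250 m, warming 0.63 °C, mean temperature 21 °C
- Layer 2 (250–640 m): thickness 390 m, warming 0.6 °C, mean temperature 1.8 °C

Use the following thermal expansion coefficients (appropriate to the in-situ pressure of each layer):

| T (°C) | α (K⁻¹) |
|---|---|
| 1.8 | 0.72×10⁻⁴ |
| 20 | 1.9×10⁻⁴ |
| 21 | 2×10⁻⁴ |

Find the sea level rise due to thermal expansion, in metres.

Layer 1 at 21 °C → α = 2×10⁻⁴ K⁻¹
Layer 2 at 1.8 °C → α = 0.72×10⁻⁴ K⁻¹
0.63 × 2×10⁻⁴ × 250 = 0.03150 m
Layer 2: 390 × 0.6 × 0.72×10⁻⁴ = 0.016848 m
Δh = 0.03150 + 0.016848 = 0.048348 m ≈ 0.048 m

0.048 m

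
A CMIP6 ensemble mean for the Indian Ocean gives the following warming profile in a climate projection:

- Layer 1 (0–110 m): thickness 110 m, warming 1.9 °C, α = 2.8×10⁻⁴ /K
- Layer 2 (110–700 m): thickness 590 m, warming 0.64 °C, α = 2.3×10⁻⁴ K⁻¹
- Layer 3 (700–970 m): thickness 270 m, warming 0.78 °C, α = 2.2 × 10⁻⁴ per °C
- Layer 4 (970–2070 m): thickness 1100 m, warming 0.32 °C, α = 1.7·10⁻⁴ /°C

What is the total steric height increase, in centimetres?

25.2 cm of thermosteric rise

2.8×10⁻⁴ × 1.9 × 110 = 0.05852 m
110–700 m: 590 × 2.3×10⁻⁴ × 0.64 = 0.086848 m
700–970 m: 0.78 × 270 × 2.2×10⁻⁴ = 0.046332 m
970–2070 m: 0.32 × 1100 × 1.7×10⁻⁴ = 0.05984 m
Δh = 0.05852 + 0.086848 + 0.046332 + 0.05984 = 0.25154 m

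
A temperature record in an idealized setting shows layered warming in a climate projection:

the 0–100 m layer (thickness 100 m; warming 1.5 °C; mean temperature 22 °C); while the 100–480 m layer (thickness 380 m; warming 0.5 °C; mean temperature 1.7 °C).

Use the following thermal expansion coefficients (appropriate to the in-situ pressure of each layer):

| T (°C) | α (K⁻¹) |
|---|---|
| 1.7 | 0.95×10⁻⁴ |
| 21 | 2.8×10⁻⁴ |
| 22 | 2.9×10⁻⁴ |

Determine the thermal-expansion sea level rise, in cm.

Layer 1 at 22 °C → α = 2.9×10⁻⁴ K⁻¹
Layer 2 at 1.7 °C → α = 0.95×10⁻⁴ K⁻¹
Layer 1: 2.9×10⁻⁴ × 100 × 1.5 = 0.04350 m
Layer 2: 0.5 × 380 × 0.95×10⁻⁴ = 0.01805 m
Δh = 0.04350 + 0.01805 = 0.06155 m

6.16 cm of thermosteric rise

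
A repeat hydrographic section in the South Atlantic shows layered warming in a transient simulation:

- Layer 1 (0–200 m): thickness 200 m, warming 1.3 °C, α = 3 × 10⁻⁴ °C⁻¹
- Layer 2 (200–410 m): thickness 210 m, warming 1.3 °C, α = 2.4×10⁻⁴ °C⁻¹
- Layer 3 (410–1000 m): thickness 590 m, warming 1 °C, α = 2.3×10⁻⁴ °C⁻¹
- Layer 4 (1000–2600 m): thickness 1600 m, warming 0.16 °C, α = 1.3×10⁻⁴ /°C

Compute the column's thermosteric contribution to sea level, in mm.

313 mm

0–200 m: 200 × 3×10⁻⁴ × 1.3 = 0.07800 m
200–410 m: 1.3 × 2.4×10⁻⁴ × 210 = 0.06552 m
590 × 1 × 2.3×10⁻⁴ = 0.13570 m
0.16 × 1.3×10⁻⁴ × 1600 = 0.03328 m
Δh = 0.07800 + 0.06552 + 0.13570 + 0.03328 = 0.31250 m ≈ 313 mm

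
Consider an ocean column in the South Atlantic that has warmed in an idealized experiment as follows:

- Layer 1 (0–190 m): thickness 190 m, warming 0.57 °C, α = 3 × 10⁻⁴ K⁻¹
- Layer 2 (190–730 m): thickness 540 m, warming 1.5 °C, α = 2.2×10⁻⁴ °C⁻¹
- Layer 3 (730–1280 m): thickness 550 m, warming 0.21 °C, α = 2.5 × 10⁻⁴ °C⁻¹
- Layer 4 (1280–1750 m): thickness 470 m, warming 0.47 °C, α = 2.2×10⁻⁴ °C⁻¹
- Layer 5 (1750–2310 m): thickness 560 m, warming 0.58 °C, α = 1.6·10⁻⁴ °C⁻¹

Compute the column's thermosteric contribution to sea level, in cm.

0–190 m: 3×10⁻⁴ × 190 × 0.57 = 0.03249 m
190–730 m: 2.2×10⁻⁴ × 540 × 1.5 = 0.17820 m
730–1280 m: 2.5×10⁻⁴ × 550 × 0.21 = 0.028875 m
Layer 4: 470 × 0.47 × 2.2×10⁻⁴ = 0.048598 m
Layer 5: 0.58 × 560 × 1.6×10⁻⁴ = 0.051968 m
Δh = 0.03249 + 0.17820 + 0.028875 + 0.048598 + 0.051968 = 0.340131 m ≈ 34 cm

about 34 cm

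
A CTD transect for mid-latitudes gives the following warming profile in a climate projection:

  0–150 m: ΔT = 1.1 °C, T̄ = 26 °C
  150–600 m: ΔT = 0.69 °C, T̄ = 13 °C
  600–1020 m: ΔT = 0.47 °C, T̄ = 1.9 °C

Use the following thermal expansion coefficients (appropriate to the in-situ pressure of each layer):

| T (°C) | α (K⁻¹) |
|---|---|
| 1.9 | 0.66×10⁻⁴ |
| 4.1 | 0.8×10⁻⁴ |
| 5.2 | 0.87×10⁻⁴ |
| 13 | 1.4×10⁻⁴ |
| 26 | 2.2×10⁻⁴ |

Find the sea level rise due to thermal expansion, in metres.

Layer 1 at 26 °C → α = 2.2×10⁻⁴ K⁻¹
Layer 2 at 13 °C → α = 1.4×10⁻⁴ K⁻¹
Layer 3 at 1.9 °C → α = 0.66×10⁻⁴ K⁻¹
0–150 m: 2.2×10⁻⁴ × 150 × 1.1 = 0.03630 m
0.69 × 450 × 1.4×10⁻⁴ = 0.04347 m
Layer 3: 0.66×10⁻⁴ × 420 × 0.47 = 0.0130284 m
Δh = 0.03630 + 0.04347 + 0.0130284 = 0.0927984 m ≈ 0.0928 m

0.0928 m of thermosteric rise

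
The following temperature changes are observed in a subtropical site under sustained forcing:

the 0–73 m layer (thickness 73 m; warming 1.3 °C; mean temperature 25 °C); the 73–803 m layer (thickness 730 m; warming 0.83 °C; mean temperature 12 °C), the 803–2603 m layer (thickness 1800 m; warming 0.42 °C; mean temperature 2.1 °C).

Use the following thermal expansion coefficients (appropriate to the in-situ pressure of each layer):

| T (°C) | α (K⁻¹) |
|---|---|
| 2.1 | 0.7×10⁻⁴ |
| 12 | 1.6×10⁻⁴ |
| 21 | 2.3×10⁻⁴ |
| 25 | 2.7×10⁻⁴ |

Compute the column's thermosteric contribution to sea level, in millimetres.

180 mm

Layer 1 at 25 °C → α = 2.7×10⁻⁴ K⁻¹
Layer 2 at 12 °C → α = 1.6×10⁻⁴ K⁻¹
Layer 3 at 2.1 °C → α = 0.7×10⁻⁴ K⁻¹
0–73 m: 1.3 × 2.7×10⁻⁴ × 73 = 0.025623 m
73–803 m: 730 × 1.6×10⁻⁴ × 0.83 = 0.096944 m
803–2603 m: 1800 × 0.42 × 0.7×10⁻⁴ = 0.05292 m
Δh = 0.025623 + 0.096944 + 0.05292 = 0.175487 m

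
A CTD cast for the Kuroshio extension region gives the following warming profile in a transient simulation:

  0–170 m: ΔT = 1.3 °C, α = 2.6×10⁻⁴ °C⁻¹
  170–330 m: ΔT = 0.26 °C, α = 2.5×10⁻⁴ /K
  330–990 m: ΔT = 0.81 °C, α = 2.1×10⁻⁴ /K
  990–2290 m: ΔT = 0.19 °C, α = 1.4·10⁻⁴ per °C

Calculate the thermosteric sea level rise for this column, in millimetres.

1.3 × 170 × 2.6×10⁻⁴ = 0.05746 m
2.5×10⁻⁴ × 0.26 × 160 = 0.01040 m
330–990 m: 0.81 × 660 × 2.1×10⁻⁴ = 0.112266 m
Layer 4: 1.4×10⁻⁴ × 1300 × 0.19 = 0.03458 m
Δh = 0.05746 + 0.01040 + 0.112266 + 0.03458 = 0.214706 m ≈ 215 mm

215 mm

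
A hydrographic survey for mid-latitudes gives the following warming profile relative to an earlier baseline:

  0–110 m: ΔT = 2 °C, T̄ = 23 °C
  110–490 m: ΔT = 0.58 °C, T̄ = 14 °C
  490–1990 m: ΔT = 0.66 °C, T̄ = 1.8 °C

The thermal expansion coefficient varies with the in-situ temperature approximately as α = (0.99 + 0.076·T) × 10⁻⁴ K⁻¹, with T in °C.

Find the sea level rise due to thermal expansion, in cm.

about 22 cm

Layer 1: α = (0.99 + 0.076×23)×10⁻⁴ = 2.738×10⁻⁴ K⁻¹
Layer 2: α = (0.99 + 0.076×14)×10⁻⁴ = 2.054×10⁻⁴ K⁻¹
Layer 3: α = (0.99 + 0.076×1.8)×10⁻⁴ = 1.1268×10⁻⁴ K⁻¹
Layer 1: 2.738×10⁻⁴ × 2 × 110 = 0.060236 m
Layer 2: 2.054×10⁻⁴ × 0.58 × 380 = 0.04527016 m
Layer 3: 1500 × 1.1268×10⁻⁴ × 0.66 = 0.1115532 m
Δh = 0.060236 + 0.04527016 + 0.1115532 = 0.21705936 m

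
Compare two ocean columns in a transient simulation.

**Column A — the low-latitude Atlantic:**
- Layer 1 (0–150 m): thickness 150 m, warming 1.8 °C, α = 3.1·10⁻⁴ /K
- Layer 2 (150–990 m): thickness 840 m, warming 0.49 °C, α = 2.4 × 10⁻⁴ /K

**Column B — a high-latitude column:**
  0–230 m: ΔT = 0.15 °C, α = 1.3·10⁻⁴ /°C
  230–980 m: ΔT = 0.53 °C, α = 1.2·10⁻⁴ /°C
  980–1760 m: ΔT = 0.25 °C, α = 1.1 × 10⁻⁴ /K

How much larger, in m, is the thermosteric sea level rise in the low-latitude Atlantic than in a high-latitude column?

A 3.1×10⁻⁴ × 150 × 1.8 = 0.08370 m
A Layer 2: 0.49 × 840 × 2.4×10⁻⁴ = 0.098784 m
A total: 0.182484 m
B 0–230 m: 0.15 × 1.3×10⁻⁴ × 230 = 0.004485 m
B Layer 2: 1.2×10⁻⁴ × 0.53 × 750 = 0.04770 m
B 0.25 × 1.1×10⁻⁴ × 780 = 0.02145 m
B total: 0.073635 m
Difference: 0.182484 − 0.073635 = 0.108849 m

0.11 m larger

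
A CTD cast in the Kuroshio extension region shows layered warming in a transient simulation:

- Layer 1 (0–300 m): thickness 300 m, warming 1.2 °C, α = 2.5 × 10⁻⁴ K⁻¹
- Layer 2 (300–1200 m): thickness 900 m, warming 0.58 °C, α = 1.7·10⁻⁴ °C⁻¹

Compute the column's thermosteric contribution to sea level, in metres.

0.179 m of thermosteric rise

0–300 m: 1.2 × 2.5×10⁻⁴ × 300 = 0.09000 m
0.58 × 1.7×10⁻⁴ × 900 = 0.08874 m
Δh = 0.09000 + 0.08874 = 0.17874 m ≈ 0.179 m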